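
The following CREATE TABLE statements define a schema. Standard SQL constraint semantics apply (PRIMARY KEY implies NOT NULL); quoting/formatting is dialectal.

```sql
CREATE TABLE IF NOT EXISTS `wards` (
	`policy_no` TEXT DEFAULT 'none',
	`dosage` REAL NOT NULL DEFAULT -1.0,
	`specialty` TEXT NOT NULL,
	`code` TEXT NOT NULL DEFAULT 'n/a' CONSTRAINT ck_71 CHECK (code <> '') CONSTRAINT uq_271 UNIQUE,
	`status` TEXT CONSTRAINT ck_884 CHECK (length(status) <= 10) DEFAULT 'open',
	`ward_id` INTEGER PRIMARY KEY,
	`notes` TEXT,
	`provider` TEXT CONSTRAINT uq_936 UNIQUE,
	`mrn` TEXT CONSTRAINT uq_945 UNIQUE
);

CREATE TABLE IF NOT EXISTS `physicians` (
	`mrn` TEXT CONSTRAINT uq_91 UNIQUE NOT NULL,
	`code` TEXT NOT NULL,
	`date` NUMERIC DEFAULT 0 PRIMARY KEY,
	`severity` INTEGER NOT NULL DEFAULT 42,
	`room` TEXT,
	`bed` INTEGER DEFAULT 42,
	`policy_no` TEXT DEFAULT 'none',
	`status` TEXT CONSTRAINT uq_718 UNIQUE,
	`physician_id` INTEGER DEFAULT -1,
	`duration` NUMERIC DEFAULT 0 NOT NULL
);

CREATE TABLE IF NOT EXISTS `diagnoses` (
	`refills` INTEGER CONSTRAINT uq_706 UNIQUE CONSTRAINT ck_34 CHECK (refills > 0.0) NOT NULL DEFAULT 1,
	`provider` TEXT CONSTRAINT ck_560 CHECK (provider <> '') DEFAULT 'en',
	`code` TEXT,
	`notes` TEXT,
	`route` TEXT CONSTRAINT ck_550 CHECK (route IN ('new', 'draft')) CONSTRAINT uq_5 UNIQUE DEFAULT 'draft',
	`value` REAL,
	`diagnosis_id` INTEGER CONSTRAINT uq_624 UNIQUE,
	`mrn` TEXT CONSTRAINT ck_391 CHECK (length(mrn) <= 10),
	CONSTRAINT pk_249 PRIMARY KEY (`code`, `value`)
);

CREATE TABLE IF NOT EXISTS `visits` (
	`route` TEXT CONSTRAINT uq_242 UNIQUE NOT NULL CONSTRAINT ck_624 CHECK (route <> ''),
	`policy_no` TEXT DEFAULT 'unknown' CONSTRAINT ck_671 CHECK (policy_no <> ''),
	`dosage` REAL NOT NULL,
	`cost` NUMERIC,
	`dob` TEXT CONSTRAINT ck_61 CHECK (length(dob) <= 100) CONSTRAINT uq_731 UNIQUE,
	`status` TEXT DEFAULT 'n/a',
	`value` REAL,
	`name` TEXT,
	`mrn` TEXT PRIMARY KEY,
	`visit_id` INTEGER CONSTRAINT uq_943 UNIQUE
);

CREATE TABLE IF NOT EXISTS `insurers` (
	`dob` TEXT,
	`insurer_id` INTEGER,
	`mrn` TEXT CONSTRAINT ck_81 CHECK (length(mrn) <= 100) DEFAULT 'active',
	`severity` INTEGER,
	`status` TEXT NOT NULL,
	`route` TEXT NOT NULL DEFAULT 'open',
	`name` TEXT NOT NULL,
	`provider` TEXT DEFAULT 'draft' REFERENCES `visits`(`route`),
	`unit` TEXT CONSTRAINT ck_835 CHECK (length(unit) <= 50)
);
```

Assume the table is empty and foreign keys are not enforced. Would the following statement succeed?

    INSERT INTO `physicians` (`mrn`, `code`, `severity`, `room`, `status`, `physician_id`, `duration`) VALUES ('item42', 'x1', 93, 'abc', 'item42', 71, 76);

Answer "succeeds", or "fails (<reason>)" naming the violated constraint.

succeeds

NOT NULL columns: code is supplied; date defaults to 0; duration is supplied; mrn is supplied; severity is supplied.
No constraint is violated.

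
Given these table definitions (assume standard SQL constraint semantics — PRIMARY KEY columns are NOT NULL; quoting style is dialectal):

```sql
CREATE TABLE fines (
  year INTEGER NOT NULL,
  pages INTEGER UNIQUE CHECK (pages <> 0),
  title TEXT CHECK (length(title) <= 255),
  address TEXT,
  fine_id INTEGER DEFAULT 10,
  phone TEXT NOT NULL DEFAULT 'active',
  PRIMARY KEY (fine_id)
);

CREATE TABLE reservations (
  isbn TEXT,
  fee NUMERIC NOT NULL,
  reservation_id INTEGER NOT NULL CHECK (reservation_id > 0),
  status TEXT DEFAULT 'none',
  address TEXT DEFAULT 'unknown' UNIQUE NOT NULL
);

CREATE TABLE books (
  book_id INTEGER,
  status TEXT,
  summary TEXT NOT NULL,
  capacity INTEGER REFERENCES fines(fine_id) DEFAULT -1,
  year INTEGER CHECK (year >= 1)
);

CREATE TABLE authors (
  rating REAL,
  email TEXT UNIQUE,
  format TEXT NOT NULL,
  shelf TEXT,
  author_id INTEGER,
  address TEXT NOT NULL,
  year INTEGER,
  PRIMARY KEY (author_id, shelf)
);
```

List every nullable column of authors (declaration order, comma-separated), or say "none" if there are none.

rating, email, year

- rating: no NOT NULL constraint applies → nullable.
- email: UNIQUE does not imply NOT NULL → nullable.
- format: declared NOT NULL → not nullable.
- shelf: part of the PRIMARY KEY, which implies NOT NULL → not nullable.
- author_id: part of the PRIMARY KEY, which implies NOT NULL → not nullable.
- address: declared NOT NULL → not nullable.
- year: no NOT NULL constraint applies → nullable.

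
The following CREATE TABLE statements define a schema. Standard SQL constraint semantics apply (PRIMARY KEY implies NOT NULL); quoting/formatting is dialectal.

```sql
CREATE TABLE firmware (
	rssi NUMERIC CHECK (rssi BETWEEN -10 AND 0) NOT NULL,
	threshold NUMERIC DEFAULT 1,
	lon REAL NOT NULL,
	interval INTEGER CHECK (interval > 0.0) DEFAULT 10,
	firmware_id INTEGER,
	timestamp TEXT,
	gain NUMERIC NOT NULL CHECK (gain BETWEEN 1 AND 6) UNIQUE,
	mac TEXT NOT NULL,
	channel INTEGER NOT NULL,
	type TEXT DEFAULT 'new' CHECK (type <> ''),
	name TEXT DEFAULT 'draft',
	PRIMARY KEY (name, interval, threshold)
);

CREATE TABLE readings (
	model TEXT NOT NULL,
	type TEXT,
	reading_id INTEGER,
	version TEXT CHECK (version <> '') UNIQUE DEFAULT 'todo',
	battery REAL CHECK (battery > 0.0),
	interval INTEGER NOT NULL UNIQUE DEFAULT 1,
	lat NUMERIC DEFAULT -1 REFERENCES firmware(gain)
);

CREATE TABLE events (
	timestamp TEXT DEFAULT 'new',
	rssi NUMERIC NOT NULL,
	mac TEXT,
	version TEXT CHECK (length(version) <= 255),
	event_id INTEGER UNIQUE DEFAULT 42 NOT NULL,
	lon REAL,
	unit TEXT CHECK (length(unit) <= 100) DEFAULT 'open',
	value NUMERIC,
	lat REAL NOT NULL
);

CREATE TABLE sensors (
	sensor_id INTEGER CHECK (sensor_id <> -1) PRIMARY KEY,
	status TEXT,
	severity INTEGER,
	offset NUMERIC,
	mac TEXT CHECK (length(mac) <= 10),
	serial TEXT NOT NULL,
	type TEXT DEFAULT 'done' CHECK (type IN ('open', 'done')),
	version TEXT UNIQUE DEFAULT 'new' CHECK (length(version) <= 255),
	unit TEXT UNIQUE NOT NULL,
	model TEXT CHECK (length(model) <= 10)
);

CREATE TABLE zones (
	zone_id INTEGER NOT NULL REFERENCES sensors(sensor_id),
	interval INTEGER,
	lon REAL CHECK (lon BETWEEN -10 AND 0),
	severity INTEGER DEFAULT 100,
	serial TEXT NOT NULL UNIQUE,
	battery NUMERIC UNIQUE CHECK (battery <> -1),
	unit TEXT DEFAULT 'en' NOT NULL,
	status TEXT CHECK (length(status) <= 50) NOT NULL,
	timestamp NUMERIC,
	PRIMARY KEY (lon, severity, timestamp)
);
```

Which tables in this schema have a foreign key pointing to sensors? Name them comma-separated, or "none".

- zones.zone_id references sensors(sensor_id).

zones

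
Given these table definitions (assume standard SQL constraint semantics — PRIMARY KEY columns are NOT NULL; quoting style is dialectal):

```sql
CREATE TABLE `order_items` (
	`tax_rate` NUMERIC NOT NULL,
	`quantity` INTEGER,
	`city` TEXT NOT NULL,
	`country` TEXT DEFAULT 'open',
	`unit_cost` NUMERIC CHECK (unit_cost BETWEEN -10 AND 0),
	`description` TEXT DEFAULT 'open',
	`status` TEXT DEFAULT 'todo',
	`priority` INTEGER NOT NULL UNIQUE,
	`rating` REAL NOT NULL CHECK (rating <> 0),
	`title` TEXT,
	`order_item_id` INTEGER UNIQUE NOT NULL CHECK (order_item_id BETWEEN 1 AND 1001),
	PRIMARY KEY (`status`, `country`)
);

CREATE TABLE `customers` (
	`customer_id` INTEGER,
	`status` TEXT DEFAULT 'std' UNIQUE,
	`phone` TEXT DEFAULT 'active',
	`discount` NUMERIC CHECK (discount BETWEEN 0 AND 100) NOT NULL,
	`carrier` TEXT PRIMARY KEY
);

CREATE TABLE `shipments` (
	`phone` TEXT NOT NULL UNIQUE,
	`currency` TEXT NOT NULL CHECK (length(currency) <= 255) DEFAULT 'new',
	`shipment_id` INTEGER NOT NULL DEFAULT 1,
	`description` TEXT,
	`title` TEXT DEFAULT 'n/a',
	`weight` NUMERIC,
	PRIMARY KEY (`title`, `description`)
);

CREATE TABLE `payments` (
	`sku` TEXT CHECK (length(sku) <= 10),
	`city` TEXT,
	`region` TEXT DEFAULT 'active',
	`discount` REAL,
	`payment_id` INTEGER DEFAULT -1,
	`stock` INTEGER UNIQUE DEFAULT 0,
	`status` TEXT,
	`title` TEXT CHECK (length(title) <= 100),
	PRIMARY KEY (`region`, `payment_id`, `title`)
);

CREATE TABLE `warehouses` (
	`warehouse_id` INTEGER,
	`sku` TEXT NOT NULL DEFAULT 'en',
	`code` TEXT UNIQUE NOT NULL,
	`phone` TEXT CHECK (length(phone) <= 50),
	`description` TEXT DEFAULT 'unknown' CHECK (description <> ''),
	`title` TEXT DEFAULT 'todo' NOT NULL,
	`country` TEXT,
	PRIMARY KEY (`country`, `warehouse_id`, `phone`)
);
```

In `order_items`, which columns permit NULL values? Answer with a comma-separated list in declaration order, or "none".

- tax_rate: declared NOT NULL → not nullable.
- quantity: no NOT NULL constraint applies → nullable.
- city: declared NOT NULL → not nullable.
- country: part of the PRIMARY KEY, which implies NOT NULL → not nullable.
- unit_cost: CHECK does not forbid NULL (a CHECK constraint passes when its expression is NULL) → nullable.
- description: DEFAULT only fills an omitted column; an explicit NULL is still allowed → nullable.
- status: part of the PRIMARY KEY, which implies NOT NULL → not nullable.
- priority: declared NOT NULL → not nullable.
- rating: declared NOT NULL → not nullable.
- title: no NOT NULL constraint applies → nullable.
- order_item_id: declared NOT NULL → not nullable.

quantity, unit_cost, description, title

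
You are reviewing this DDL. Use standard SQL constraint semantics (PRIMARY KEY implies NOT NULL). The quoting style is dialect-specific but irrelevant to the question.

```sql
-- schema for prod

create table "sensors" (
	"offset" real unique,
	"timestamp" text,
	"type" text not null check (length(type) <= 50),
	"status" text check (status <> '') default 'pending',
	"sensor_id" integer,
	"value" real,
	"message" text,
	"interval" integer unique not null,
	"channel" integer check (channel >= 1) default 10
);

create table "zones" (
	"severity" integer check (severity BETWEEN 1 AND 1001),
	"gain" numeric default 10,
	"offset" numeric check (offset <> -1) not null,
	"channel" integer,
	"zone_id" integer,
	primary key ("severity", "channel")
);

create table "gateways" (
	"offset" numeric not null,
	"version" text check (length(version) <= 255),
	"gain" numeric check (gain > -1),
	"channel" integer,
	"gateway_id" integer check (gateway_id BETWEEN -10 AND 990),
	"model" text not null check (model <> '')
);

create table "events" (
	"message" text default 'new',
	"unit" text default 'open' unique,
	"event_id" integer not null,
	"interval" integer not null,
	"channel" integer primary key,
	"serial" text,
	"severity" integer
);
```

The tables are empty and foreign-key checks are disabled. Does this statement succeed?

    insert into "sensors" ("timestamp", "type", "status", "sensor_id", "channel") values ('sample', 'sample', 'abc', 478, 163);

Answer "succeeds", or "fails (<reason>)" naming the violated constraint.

fails (NOT NULL on interval)

interval is omitted from the column list and has no DEFAULT, so it would receive NULL.
But interval is declared NOT NULL.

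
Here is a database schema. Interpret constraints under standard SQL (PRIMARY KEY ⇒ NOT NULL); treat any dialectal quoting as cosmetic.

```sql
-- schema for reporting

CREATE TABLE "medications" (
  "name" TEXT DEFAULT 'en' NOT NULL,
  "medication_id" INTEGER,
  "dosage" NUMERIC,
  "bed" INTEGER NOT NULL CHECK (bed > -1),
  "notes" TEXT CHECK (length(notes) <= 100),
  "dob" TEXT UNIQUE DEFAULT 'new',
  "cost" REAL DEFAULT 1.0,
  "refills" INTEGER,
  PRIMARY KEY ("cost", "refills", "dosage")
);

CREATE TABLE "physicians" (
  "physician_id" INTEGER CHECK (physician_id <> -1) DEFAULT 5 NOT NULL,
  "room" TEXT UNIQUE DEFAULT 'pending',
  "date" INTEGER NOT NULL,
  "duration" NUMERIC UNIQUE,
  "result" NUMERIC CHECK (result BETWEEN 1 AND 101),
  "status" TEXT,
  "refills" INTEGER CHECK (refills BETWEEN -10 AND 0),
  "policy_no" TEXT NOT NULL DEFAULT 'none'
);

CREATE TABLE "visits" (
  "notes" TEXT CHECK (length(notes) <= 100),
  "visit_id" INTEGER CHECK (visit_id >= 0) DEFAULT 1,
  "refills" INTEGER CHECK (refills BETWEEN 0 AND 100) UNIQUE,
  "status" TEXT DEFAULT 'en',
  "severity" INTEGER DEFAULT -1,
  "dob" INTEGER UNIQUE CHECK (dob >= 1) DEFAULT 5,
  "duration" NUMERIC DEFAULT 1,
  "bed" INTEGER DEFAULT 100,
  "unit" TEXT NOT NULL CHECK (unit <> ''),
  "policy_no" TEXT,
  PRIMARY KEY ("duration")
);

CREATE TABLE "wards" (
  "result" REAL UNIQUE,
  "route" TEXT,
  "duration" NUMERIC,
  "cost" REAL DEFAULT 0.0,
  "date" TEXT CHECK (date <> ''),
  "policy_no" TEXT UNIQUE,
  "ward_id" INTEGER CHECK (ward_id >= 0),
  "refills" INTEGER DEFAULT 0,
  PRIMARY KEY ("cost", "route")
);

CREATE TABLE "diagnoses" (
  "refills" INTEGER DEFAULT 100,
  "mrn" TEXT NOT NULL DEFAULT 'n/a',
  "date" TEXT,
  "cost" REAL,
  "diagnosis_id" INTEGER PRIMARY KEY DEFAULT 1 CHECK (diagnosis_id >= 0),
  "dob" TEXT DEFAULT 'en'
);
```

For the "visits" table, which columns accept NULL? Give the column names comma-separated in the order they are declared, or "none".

notes, visit_id, refills, status, severity, dob, bed, policy_no

- notes: CHECK does not forbid NULL (a CHECK constraint passes when its expression is NULL) → nullable.
- visit_id: CHECK does not forbid NULL (a CHECK constraint passes when its expression is NULL) → nullable.
- refills: CHECK does not forbid NULL (a CHECK constraint passes when its expression is NULL) → nullable.
- status: DEFAULT only fills an omitted column; an explicit NULL is still allowed → nullable.
- severity: DEFAULT only fills an omitted column; an explicit NULL is still allowed → nullable.
- dob: CHECK does not forbid NULL (a CHECK constraint passes when its expression is NULL) → nullable.
- duration: part of the PRIMARY KEY, which implies NOT NULL → not nullable.
- bed: DEFAULT only fills an omitted column; an explicit NULL is still allowed → nullable.
- unit: declared NOT NULL → not nullable.
- policy_no: no NOT NULL constraint applies → nullable.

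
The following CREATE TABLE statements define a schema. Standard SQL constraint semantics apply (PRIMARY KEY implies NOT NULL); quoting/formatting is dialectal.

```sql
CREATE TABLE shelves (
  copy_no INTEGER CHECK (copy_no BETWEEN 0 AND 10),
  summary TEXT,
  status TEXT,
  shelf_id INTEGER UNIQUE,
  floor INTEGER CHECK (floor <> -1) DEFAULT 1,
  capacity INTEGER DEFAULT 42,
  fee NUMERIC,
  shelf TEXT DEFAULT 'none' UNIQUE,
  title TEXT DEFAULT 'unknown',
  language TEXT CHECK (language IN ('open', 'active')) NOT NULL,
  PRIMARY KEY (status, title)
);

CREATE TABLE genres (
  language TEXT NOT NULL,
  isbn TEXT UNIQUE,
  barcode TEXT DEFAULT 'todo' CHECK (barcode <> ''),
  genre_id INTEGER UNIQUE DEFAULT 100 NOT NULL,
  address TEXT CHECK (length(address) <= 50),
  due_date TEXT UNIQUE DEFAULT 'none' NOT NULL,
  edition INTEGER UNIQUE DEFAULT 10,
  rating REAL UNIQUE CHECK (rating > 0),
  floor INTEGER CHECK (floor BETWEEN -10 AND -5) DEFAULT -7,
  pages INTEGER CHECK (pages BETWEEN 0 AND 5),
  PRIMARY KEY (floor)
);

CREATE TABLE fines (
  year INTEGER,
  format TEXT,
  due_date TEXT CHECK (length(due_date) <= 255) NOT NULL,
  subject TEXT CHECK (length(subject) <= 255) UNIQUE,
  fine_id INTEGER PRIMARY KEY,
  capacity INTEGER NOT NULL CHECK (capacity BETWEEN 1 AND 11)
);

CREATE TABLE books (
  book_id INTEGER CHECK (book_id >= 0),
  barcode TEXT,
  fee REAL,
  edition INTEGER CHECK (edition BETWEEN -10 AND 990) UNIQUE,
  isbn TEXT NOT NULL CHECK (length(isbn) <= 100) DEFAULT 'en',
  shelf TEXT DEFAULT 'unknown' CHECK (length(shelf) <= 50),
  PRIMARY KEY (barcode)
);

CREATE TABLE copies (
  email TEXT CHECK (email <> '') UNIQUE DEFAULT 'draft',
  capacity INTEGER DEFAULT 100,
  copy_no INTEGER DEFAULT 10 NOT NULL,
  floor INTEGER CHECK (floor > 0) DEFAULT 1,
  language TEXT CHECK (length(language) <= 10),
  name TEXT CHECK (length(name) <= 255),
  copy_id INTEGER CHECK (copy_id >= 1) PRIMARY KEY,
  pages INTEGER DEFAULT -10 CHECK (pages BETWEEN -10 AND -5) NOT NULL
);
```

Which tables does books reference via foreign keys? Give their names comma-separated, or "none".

No column in books has a REFERENCES clause.

none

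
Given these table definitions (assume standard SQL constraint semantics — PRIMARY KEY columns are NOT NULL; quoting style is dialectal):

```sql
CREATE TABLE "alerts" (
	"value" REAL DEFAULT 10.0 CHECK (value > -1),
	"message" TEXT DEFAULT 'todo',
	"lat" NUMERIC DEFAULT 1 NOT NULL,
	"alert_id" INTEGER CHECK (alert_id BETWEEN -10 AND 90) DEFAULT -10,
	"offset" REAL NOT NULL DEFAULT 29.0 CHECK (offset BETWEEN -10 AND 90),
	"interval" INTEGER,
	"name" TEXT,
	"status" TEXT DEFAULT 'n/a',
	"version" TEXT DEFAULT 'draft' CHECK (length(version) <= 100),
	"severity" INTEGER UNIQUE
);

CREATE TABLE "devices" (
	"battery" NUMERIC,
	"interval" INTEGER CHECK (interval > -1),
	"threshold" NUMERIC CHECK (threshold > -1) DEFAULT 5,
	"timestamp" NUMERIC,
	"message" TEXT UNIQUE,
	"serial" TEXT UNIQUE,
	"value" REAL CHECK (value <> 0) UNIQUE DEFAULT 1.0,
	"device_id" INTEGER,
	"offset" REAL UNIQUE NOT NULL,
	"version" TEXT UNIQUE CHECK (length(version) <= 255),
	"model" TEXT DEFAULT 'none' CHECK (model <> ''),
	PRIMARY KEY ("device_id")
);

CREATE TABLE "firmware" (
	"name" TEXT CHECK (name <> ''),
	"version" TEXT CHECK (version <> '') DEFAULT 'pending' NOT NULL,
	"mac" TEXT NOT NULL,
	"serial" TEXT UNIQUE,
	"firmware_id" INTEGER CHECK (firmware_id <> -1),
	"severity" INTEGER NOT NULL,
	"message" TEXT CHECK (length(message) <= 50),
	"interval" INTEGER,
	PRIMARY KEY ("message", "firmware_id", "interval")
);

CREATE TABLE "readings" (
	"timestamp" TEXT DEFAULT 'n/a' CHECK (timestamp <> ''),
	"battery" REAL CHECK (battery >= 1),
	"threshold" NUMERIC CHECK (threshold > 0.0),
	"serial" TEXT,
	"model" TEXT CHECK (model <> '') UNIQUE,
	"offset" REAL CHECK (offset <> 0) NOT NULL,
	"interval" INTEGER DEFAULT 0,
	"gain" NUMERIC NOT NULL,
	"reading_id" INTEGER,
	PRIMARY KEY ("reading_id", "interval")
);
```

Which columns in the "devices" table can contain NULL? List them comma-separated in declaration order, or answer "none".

- battery: no NOT NULL constraint applies → nullable.
- interval: CHECK does not forbid NULL (a CHECK constraint passes when its expression is NULL) → nullable.
- threshold: CHECK does not forbid NULL (a CHECK constraint passes when its expression is NULL) → nullable.
- timestamp: no NOT NULL constraint applies → nullable.
- message: UNIQUE does not imply NOT NULL → nullable.
- serial: UNIQUE does not imply NOT NULL → nullable.
- value: CHECK does not forbid NULL (a CHECK constraint passes when its expression is NULL) → nullable.
- device_id: part of the PRIMARY KEY, which implies NOT NULL → not nullable.
- offset: declared NOT NULL → not nullable.
- version: CHECK does not forbid NULL (a CHECK constraint passes when its expression is NULL) → nullable.
- model: CHECK does not forbid NULL (a CHECK constraint passes when its expression is NULL) → nullable.

battery, interval, threshold, timestamp, message, serial, value, version, model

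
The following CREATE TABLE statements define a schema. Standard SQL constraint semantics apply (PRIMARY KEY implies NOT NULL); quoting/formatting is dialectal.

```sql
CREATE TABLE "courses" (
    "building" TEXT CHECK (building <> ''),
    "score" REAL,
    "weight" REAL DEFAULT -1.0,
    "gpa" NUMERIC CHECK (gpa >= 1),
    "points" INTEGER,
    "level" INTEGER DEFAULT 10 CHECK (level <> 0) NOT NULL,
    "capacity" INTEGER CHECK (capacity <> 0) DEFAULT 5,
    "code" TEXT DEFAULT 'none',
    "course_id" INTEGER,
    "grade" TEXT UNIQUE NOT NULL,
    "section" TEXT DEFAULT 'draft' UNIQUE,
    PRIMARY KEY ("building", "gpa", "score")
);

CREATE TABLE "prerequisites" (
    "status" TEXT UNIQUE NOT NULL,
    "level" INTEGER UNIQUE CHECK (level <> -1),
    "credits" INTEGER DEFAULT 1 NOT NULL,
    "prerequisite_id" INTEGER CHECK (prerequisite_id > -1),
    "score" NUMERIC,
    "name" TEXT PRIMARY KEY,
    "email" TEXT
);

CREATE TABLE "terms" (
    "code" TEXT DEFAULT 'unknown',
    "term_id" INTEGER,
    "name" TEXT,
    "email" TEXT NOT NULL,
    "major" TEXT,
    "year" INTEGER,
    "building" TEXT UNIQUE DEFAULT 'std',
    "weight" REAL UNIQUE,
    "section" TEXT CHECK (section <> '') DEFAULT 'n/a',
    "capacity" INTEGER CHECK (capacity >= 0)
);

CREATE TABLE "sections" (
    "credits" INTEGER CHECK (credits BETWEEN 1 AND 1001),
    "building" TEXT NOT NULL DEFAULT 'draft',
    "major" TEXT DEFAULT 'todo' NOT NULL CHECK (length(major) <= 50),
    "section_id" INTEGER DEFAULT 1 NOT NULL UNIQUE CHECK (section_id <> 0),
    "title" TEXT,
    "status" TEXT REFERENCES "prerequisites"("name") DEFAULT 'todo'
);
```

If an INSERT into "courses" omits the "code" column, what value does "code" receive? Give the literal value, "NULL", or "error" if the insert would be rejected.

'none'

code has an explicit DEFAULT 'none'.
When the column is omitted from an INSERT, that default is used.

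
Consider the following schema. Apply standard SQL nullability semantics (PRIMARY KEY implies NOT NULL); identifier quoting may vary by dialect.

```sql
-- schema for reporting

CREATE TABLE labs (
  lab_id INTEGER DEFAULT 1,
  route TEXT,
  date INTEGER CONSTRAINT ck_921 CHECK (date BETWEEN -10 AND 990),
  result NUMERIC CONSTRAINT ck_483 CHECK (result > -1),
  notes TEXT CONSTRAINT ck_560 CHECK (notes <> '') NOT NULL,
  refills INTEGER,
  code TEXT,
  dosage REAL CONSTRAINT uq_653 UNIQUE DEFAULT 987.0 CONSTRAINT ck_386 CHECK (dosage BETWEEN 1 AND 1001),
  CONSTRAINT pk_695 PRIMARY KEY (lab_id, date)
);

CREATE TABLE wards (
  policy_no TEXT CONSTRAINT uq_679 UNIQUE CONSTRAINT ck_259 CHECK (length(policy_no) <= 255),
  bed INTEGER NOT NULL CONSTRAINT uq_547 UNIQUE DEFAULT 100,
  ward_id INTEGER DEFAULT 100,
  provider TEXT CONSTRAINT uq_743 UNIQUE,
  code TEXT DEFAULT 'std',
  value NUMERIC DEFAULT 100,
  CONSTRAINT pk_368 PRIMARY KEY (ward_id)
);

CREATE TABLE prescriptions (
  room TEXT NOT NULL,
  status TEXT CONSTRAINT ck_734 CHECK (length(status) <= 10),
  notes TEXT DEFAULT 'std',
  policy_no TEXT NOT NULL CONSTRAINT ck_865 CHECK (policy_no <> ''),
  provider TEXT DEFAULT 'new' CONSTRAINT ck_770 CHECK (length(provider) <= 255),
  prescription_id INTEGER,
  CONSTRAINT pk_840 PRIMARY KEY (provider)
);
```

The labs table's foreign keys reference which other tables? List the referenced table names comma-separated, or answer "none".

No column in labs has a REFERENCES clause.

none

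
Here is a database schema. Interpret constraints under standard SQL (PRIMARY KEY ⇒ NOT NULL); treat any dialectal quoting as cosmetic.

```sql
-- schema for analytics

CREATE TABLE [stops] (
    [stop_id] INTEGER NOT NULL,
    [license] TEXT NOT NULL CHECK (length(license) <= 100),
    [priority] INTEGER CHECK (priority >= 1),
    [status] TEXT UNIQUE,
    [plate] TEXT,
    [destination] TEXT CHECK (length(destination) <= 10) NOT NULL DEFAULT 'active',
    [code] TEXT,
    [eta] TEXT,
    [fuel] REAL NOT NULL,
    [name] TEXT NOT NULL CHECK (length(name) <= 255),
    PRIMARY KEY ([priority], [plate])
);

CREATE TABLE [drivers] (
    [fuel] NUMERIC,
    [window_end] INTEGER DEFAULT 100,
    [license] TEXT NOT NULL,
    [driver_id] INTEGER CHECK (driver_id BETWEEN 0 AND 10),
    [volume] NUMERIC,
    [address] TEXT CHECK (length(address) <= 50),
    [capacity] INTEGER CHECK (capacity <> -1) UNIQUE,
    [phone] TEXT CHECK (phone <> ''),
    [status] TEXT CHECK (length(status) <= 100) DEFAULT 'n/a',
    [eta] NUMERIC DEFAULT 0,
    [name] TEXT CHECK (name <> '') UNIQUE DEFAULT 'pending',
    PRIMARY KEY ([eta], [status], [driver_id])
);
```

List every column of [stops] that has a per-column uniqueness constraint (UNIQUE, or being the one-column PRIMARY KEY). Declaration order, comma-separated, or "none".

- stop_id: no UNIQUE or single-column PK constraint.
- license: no UNIQUE or single-column PK constraint.
- priority: part of a composite PRIMARY KEY — only the tuple is unique, not this column on its own.
- status: declared UNIQUE → unique.
- plate: part of a composite PRIMARY KEY — only the tuple is unique, not this column on its own.
- destination: no UNIQUE or single-column PK constraint.
- code: no UNIQUE or single-column PK constraint.
- eta: no UNIQUE or single-column PK constraint.
- fuel: no UNIQUE or single-column PK constraint.
- name: no UNIQUE or single-column PK constraint.

status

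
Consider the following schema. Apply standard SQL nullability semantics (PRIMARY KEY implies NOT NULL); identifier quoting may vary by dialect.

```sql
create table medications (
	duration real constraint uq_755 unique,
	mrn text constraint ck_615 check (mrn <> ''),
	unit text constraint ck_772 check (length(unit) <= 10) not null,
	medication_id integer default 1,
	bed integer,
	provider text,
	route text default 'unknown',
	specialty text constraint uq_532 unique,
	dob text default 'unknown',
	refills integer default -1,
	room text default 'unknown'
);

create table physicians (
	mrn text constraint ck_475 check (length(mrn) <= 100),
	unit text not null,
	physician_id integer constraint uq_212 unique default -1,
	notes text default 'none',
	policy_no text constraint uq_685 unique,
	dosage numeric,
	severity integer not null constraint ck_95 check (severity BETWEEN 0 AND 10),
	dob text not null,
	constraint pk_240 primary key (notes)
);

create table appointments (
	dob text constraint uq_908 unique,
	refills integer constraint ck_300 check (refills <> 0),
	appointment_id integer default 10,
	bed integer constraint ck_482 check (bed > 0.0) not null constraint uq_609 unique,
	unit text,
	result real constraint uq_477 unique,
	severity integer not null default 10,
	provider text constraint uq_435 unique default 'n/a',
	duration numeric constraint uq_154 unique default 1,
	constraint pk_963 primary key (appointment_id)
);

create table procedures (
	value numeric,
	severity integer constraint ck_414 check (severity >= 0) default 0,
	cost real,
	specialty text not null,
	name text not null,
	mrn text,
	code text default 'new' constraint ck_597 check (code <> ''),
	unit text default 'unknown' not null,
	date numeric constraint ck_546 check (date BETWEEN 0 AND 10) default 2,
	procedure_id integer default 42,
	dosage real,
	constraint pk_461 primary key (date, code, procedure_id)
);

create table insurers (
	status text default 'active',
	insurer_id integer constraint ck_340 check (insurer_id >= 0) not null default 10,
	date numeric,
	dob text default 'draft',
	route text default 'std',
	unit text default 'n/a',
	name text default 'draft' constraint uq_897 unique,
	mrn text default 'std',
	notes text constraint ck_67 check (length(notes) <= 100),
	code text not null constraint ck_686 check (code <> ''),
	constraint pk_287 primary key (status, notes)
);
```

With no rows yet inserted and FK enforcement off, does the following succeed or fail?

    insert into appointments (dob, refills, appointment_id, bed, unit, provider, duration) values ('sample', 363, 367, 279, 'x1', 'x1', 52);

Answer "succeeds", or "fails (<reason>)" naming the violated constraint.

succeeds

NOT NULL columns: appointment_id is supplied; bed is supplied; severity defaults to 10.
CHECK constraints: 363 satisfies (refills <> 0); 279 satisfies (bed > 0.0).
No constraint is violated.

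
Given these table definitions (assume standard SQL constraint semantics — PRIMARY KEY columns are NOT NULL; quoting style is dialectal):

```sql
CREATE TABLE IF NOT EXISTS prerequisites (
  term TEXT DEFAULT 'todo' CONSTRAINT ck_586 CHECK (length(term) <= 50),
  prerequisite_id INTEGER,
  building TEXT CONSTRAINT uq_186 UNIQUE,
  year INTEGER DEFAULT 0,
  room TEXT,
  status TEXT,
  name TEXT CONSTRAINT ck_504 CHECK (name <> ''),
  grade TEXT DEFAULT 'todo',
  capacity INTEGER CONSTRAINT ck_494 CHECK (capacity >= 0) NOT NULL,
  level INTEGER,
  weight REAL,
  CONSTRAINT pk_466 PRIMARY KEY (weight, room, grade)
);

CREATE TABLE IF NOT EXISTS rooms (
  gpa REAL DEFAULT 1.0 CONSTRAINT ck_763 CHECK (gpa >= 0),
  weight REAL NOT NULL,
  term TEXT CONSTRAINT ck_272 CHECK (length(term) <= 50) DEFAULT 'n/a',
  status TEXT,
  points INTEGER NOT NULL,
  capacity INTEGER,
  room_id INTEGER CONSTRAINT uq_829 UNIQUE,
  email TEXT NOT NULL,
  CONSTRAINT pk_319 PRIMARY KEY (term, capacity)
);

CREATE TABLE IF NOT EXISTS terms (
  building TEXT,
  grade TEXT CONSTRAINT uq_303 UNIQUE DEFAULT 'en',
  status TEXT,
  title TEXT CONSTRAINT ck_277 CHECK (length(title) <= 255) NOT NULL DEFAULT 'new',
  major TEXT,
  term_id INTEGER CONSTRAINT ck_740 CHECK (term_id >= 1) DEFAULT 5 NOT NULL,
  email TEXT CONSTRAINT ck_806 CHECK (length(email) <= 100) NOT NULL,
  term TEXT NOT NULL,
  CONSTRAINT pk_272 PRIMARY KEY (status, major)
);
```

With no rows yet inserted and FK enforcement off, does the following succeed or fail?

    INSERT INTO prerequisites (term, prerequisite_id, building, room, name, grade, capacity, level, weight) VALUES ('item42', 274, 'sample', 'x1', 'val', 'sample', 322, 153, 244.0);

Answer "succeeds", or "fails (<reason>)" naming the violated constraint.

succeeds

NOT NULL columns: capacity is supplied; grade is supplied; room is supplied; weight is supplied.
CHECK constraints: 'item42' satisfies (length(term) <= 50); 'val' satisfies (name <> ''); 322 satisfies (capacity >= 0).
No constraint is violated.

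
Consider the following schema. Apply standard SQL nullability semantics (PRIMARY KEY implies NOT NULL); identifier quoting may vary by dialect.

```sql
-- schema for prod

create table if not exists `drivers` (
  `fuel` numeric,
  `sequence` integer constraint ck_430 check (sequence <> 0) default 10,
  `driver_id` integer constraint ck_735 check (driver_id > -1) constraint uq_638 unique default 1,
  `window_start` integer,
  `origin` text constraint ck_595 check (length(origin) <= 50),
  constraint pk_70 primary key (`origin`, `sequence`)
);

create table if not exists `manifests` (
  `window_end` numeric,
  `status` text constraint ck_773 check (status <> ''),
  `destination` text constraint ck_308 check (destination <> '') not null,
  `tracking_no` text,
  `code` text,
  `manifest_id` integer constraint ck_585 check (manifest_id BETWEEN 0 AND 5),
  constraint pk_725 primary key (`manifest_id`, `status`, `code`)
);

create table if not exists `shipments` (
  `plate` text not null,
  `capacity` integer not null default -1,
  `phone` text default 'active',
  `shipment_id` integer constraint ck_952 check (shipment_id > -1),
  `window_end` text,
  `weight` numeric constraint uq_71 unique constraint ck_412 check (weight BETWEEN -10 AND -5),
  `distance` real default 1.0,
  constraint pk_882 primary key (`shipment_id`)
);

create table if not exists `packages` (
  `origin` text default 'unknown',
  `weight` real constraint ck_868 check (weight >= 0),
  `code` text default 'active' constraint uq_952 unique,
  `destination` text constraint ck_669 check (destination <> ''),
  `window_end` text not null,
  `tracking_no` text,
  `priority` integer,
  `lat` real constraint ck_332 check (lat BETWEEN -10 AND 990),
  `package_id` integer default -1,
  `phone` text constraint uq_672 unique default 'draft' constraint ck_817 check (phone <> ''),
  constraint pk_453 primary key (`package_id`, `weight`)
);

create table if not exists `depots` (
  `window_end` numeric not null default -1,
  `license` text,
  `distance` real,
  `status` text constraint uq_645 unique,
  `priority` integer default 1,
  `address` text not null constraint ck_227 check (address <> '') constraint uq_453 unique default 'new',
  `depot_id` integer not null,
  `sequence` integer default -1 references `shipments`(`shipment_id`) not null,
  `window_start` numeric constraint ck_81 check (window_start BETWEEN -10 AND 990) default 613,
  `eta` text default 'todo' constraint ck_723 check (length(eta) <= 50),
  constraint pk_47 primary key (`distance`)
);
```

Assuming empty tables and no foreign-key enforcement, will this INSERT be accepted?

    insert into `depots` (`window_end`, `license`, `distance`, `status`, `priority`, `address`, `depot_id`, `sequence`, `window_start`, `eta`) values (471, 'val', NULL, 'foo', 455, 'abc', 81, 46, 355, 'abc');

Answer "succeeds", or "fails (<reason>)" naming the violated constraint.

fails (NOT NULL on distance)

distance is explicitly set to NULL, but distance is part of the PRIMARY KEY (implied NOT NULL).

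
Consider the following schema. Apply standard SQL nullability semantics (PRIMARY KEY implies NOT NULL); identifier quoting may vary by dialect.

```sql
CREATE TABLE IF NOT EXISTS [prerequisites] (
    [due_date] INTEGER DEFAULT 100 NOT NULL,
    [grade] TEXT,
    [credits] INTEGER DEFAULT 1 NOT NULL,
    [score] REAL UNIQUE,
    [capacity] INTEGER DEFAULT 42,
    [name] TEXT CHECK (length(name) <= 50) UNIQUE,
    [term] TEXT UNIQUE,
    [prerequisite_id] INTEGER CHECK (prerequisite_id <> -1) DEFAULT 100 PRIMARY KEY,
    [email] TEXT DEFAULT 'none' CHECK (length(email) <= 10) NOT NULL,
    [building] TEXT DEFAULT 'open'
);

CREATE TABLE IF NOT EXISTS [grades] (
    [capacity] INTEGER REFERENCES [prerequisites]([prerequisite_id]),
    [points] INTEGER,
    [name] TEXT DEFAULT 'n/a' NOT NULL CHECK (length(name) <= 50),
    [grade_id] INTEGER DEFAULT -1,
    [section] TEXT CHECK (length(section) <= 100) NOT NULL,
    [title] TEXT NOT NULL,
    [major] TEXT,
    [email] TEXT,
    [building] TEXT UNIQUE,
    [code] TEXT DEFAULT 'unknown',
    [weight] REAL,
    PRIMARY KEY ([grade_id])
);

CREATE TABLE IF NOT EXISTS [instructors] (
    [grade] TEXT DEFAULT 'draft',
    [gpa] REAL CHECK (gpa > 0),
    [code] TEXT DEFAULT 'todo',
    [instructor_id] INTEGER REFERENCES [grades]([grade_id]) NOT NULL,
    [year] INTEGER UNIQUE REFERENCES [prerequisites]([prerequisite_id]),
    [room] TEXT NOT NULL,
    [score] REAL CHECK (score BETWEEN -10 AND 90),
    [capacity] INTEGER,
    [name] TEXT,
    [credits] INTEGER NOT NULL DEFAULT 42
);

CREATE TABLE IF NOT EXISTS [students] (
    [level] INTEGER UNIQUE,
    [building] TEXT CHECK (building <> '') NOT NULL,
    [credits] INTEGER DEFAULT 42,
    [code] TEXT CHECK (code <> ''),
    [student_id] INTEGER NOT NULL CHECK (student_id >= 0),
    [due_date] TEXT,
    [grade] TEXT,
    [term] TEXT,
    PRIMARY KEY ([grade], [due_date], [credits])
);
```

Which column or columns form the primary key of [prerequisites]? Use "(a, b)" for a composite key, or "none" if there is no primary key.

prerequisite_id is declared PRIMARY KEY inline on the column.

prerequisite_id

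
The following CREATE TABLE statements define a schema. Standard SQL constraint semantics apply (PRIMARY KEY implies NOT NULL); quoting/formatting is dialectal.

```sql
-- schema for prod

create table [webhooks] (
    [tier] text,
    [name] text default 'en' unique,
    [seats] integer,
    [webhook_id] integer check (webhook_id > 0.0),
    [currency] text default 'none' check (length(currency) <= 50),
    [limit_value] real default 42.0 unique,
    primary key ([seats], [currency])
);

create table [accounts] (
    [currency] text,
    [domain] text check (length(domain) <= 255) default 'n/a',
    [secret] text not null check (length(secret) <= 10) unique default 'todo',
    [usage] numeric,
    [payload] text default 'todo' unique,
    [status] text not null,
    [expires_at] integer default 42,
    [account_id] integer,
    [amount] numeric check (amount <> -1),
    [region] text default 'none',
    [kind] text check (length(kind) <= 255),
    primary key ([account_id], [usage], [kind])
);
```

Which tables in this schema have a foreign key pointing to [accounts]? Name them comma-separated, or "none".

No REFERENCES clause anywhere in the schema names accounts.

none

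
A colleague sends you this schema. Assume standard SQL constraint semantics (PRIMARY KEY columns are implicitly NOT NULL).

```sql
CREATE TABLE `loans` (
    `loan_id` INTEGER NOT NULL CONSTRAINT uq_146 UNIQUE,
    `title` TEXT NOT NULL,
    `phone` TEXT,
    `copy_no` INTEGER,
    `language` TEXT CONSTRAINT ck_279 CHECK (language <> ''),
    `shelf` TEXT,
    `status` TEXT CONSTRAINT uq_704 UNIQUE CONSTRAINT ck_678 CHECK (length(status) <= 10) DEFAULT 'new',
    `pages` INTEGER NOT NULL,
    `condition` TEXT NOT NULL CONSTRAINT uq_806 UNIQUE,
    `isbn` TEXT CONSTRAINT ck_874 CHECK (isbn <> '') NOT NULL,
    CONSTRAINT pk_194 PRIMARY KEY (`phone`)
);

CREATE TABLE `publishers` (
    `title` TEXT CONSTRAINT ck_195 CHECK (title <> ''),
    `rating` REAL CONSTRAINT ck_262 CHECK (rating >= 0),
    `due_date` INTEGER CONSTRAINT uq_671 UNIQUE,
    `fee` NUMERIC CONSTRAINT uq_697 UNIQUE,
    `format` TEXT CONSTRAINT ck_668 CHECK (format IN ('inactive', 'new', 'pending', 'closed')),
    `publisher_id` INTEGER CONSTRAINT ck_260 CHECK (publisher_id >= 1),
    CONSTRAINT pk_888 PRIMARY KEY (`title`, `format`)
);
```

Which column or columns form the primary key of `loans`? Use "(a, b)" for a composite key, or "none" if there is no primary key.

phone is declared PRIMARY KEY as a table-level PRIMARY KEY clause.

phone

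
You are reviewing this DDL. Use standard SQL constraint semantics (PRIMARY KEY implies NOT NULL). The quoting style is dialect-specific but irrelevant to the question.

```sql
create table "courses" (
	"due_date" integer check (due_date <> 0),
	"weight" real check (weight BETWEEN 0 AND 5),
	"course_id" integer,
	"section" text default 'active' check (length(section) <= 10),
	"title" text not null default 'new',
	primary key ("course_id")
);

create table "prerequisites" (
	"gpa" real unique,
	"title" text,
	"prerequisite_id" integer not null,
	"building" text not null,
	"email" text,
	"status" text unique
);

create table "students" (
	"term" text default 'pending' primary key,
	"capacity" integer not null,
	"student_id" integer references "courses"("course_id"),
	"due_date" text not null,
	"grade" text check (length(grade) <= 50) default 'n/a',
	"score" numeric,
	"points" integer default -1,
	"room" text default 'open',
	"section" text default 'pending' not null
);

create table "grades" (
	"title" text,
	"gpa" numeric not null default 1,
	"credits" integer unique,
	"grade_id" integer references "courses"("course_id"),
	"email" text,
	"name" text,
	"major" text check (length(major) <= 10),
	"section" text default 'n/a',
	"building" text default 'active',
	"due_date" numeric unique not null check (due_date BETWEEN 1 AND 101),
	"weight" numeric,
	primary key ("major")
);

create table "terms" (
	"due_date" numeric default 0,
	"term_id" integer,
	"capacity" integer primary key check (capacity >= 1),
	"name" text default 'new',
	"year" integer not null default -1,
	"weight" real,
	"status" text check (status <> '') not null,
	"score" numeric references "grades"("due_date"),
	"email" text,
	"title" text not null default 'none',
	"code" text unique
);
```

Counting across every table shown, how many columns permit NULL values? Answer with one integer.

27

courses: 3 nullable (due_date, weight, section — PK (course_id) and explicit NOT NULL columns excluded).
prerequisites: 4 nullable (gpa, title, email, status — PK none and explicit NOT NULL columns excluded).
students: 5 nullable (student_id, grade, score, points, room — PK (term) and explicit NOT NULL columns excluded).
grades: 8 nullable (title, credits, grade_id, email, name, section, building, weight — PK (major) and explicit NOT NULL columns excluded).
terms: 7 nullable (due_date, term_id, name, weight, score, email, code — PK (capacity) and explicit NOT NULL columns excluded).
Total: 3 + 4 + 5 + 8 + 7 = 27.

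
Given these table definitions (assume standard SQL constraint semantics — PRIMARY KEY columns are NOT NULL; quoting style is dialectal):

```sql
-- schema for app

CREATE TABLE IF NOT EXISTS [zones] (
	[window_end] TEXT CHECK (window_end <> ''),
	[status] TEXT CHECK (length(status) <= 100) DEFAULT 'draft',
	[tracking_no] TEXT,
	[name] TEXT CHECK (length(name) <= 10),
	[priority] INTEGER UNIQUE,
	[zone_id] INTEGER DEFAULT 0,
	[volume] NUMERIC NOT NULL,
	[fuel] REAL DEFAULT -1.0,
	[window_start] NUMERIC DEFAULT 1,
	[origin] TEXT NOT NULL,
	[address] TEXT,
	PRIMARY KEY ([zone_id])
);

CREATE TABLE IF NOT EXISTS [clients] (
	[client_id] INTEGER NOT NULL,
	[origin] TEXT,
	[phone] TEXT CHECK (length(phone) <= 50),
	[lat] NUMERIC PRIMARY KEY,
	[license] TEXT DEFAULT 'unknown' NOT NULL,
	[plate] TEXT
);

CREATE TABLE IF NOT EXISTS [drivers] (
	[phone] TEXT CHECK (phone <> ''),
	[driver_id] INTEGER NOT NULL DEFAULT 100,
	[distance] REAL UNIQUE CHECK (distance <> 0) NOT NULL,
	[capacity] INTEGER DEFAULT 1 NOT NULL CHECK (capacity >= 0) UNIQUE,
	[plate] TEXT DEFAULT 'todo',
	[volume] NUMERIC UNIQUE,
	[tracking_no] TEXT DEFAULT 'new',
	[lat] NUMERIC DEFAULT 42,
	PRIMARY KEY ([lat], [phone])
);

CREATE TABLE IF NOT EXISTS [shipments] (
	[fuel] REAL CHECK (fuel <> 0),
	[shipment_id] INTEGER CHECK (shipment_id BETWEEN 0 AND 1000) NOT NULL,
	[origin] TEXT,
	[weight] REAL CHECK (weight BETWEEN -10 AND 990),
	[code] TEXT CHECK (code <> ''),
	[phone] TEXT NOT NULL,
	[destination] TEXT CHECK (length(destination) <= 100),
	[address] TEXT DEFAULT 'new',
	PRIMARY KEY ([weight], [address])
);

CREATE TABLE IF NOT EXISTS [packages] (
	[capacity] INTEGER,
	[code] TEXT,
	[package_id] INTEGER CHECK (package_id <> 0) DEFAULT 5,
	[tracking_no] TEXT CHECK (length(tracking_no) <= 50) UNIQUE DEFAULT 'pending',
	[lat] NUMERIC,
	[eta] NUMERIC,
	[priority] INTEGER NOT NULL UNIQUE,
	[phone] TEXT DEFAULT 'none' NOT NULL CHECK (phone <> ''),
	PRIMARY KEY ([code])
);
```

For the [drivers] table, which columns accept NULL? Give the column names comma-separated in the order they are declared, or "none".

plate, volume, tracking_no

- phone: part of the PRIMARY KEY, which implies NOT NULL → not nullable.
- driver_id: declared NOT NULL → not nullable.
- distance: declared NOT NULL → not nullable.
- capacity: declared NOT NULL → not nullable.
- plate: DEFAULT only fills an omitted column; an explicit NULL is still allowed → nullable.
- volume: UNIQUE does not imply NOT NULL → nullable.
- tracking_no: DEFAULT only fills an omitted column; an explicit NULL is still allowed → nullable.
- lat: part of the PRIMARY KEY, which implies NOT NULL → not nullable.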